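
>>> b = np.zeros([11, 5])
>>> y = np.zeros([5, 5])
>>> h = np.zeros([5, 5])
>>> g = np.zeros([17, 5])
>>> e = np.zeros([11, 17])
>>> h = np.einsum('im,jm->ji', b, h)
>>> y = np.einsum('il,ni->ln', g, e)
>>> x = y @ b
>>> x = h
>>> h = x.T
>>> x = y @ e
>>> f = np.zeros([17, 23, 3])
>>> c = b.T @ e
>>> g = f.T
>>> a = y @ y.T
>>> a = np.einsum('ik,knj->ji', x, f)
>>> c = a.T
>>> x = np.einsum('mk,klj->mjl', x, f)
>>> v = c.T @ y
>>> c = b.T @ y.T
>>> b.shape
(11, 5)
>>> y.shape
(5, 11)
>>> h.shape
(11, 5)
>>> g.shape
(3, 23, 17)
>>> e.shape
(11, 17)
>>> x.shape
(5, 3, 23)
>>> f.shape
(17, 23, 3)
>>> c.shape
(5, 5)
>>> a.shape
(3, 5)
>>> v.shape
(3, 11)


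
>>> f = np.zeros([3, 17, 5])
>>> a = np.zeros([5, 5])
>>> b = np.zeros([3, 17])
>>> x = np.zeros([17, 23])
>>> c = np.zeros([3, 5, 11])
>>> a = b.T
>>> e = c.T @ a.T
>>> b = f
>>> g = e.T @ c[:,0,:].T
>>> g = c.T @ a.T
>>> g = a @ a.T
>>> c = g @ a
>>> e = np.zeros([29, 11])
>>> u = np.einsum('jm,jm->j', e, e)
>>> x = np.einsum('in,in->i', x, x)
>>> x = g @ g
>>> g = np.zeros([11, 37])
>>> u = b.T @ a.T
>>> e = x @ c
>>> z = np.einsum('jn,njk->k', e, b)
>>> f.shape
(3, 17, 5)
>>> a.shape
(17, 3)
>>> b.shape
(3, 17, 5)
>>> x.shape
(17, 17)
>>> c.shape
(17, 3)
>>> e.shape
(17, 3)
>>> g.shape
(11, 37)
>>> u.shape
(5, 17, 17)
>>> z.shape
(5,)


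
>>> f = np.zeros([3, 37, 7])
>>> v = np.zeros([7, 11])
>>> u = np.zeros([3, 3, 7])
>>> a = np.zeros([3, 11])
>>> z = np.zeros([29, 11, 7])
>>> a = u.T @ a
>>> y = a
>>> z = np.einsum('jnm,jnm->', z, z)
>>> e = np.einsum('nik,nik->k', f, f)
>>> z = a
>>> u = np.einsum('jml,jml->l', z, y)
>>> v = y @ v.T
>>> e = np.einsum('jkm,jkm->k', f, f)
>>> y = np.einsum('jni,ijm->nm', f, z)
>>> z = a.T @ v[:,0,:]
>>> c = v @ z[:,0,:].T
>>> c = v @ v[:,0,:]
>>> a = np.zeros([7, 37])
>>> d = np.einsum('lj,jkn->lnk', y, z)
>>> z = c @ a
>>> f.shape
(3, 37, 7)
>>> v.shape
(7, 3, 7)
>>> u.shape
(11,)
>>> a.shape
(7, 37)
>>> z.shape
(7, 3, 37)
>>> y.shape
(37, 11)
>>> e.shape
(37,)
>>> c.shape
(7, 3, 7)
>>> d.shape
(37, 7, 3)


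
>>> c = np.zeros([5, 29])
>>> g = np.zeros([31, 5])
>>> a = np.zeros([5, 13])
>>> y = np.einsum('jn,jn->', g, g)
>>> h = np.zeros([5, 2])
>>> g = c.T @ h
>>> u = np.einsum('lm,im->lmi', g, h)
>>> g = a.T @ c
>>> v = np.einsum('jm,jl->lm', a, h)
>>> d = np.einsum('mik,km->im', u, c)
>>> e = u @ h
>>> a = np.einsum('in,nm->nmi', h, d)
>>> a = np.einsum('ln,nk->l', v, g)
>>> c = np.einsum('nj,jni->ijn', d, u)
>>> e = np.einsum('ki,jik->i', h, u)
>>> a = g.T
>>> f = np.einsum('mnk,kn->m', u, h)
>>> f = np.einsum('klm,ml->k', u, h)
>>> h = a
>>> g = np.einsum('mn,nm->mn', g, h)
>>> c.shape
(5, 29, 2)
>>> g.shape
(13, 29)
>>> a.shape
(29, 13)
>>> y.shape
()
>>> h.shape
(29, 13)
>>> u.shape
(29, 2, 5)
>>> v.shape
(2, 13)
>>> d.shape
(2, 29)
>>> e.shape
(2,)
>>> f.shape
(29,)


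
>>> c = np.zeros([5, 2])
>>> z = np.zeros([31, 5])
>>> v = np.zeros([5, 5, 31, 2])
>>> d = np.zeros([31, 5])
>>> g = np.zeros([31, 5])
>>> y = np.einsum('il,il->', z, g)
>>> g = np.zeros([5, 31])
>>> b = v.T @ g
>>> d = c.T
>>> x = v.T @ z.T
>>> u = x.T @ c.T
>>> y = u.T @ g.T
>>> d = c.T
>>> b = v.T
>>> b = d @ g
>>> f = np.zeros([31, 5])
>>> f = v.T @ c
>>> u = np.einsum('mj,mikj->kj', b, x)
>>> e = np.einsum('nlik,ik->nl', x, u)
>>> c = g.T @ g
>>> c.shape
(31, 31)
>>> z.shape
(31, 5)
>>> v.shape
(5, 5, 31, 2)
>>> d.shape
(2, 5)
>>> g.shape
(5, 31)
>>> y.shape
(5, 31, 5, 5)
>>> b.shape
(2, 31)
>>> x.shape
(2, 31, 5, 31)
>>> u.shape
(5, 31)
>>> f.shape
(2, 31, 5, 2)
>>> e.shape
(2, 31)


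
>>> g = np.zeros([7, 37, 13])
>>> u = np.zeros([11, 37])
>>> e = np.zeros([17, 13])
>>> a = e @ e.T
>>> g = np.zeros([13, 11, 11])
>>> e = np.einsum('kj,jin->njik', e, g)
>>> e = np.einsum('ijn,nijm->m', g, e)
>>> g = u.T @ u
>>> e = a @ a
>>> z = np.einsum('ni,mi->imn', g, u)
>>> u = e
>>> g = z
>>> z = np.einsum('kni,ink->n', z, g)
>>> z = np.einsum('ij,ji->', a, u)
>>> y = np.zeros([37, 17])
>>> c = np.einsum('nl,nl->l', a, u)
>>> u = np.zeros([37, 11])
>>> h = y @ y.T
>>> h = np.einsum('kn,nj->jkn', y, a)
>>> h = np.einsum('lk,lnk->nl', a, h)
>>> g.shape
(37, 11, 37)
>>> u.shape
(37, 11)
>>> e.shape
(17, 17)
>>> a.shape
(17, 17)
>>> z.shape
()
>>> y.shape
(37, 17)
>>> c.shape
(17,)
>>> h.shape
(37, 17)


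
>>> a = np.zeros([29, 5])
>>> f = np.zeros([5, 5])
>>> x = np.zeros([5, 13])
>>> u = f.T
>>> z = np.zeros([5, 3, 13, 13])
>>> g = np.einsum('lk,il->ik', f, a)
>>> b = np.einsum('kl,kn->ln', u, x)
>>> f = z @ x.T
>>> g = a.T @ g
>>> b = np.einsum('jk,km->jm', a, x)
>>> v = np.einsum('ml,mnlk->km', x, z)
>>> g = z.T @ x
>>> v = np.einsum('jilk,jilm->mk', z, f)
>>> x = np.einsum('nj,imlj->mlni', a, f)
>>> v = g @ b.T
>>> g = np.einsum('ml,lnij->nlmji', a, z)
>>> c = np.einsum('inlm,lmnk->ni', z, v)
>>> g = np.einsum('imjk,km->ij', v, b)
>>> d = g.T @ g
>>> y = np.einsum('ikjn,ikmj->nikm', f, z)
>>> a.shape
(29, 5)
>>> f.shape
(5, 3, 13, 5)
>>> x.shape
(3, 13, 29, 5)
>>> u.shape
(5, 5)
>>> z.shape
(5, 3, 13, 13)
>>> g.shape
(13, 3)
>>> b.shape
(29, 13)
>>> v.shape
(13, 13, 3, 29)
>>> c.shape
(3, 5)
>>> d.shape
(3, 3)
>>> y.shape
(5, 5, 3, 13)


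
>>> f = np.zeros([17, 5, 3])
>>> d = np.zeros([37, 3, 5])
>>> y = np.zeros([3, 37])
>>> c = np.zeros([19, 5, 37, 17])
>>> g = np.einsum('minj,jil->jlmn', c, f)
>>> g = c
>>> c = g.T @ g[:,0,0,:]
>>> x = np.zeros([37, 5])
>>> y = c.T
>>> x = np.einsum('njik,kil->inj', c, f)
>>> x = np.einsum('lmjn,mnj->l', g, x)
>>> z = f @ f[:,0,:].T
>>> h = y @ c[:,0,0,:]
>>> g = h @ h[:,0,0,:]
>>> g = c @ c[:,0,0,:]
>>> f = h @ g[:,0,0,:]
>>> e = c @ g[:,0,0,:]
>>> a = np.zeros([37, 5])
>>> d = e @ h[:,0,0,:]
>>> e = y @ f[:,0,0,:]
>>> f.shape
(17, 5, 37, 17)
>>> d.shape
(17, 37, 5, 17)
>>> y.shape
(17, 5, 37, 17)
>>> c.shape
(17, 37, 5, 17)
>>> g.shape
(17, 37, 5, 17)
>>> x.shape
(19,)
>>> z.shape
(17, 5, 17)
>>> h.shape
(17, 5, 37, 17)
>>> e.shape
(17, 5, 37, 17)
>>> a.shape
(37, 5)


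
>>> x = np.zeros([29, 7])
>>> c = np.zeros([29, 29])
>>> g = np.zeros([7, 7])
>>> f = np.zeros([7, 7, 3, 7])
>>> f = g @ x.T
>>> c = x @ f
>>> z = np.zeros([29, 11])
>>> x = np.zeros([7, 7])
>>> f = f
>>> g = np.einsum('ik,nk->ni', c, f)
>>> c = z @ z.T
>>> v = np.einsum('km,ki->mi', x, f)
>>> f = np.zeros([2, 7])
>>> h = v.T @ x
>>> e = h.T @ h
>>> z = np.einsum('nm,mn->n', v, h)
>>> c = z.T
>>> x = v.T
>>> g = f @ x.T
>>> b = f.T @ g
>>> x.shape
(29, 7)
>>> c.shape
(7,)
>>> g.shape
(2, 29)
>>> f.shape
(2, 7)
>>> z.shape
(7,)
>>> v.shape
(7, 29)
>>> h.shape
(29, 7)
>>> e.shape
(7, 7)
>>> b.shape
(7, 29)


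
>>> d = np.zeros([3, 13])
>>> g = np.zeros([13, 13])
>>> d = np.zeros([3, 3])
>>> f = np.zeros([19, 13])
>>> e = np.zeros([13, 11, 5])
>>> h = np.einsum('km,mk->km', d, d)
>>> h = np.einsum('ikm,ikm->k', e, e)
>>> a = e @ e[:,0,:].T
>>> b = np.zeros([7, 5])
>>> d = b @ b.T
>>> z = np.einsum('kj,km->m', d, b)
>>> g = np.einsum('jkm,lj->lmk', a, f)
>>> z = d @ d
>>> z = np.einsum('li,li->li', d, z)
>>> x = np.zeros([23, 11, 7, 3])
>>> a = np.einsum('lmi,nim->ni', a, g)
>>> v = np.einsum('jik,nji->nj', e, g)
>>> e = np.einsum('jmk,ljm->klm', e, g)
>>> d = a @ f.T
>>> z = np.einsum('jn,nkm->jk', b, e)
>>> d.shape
(19, 19)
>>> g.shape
(19, 13, 11)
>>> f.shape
(19, 13)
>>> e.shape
(5, 19, 11)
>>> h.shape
(11,)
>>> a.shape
(19, 13)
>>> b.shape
(7, 5)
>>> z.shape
(7, 19)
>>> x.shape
(23, 11, 7, 3)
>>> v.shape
(19, 13)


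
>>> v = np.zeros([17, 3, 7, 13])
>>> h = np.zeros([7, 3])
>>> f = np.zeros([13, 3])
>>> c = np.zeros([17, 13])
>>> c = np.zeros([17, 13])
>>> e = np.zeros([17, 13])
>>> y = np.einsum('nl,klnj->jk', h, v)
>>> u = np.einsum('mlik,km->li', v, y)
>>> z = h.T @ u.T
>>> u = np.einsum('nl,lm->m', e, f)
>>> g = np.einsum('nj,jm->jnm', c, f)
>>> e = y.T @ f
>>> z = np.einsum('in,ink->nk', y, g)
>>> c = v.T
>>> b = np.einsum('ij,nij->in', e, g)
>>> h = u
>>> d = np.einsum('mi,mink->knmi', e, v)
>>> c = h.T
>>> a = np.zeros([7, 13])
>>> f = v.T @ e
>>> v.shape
(17, 3, 7, 13)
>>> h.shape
(3,)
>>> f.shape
(13, 7, 3, 3)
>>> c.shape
(3,)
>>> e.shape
(17, 3)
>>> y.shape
(13, 17)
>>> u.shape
(3,)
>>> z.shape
(17, 3)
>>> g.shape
(13, 17, 3)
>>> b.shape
(17, 13)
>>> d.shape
(13, 7, 17, 3)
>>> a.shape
(7, 13)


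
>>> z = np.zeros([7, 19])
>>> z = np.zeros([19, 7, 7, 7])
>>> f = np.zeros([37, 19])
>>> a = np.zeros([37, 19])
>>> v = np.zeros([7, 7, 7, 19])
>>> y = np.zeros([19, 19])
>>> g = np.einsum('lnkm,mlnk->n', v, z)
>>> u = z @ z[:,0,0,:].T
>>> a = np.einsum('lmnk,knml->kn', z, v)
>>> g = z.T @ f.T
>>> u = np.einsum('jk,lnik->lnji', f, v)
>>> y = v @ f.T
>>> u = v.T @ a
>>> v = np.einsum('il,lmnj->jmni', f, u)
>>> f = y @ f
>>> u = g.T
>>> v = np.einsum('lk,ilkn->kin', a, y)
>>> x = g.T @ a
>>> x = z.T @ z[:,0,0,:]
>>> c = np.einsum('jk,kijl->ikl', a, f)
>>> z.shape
(19, 7, 7, 7)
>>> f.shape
(7, 7, 7, 19)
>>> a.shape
(7, 7)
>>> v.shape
(7, 7, 37)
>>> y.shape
(7, 7, 7, 37)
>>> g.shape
(7, 7, 7, 37)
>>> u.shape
(37, 7, 7, 7)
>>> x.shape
(7, 7, 7, 7)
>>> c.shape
(7, 7, 19)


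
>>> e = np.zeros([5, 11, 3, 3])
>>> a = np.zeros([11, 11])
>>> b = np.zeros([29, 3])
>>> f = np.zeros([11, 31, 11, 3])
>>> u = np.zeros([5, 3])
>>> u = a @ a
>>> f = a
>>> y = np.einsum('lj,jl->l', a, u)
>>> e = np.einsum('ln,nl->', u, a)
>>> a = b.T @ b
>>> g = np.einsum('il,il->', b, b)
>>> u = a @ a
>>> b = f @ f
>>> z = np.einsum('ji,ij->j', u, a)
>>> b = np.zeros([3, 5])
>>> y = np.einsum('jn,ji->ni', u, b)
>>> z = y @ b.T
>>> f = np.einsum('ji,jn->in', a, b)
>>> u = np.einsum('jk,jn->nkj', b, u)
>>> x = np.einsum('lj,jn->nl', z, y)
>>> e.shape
()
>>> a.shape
(3, 3)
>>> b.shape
(3, 5)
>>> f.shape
(3, 5)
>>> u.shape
(3, 5, 3)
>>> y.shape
(3, 5)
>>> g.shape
()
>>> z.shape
(3, 3)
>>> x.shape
(5, 3)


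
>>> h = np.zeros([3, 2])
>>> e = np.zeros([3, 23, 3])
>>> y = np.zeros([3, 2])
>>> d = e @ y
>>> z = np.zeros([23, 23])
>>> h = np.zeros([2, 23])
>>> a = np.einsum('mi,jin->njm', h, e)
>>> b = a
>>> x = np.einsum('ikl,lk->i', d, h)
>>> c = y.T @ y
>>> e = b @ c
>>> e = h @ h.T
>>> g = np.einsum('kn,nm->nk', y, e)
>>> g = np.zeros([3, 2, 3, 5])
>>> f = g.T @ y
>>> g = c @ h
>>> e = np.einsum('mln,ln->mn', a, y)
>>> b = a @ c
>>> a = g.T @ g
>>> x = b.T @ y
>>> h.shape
(2, 23)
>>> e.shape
(3, 2)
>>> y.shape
(3, 2)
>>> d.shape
(3, 23, 2)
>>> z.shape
(23, 23)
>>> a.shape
(23, 23)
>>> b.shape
(3, 3, 2)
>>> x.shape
(2, 3, 2)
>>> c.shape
(2, 2)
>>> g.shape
(2, 23)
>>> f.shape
(5, 3, 2, 2)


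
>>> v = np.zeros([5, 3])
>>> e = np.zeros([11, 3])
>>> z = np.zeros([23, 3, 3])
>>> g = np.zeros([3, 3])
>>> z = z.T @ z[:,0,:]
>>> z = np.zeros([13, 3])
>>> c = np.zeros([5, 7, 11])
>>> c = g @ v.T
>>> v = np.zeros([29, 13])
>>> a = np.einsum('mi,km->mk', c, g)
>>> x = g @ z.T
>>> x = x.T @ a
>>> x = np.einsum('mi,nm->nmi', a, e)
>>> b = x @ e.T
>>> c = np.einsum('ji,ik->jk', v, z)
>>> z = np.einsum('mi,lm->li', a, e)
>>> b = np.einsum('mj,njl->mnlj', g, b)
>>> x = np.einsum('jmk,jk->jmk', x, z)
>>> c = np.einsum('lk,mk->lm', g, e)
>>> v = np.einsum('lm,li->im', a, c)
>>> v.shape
(11, 3)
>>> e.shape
(11, 3)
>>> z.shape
(11, 3)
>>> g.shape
(3, 3)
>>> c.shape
(3, 11)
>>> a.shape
(3, 3)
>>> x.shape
(11, 3, 3)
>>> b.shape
(3, 11, 11, 3)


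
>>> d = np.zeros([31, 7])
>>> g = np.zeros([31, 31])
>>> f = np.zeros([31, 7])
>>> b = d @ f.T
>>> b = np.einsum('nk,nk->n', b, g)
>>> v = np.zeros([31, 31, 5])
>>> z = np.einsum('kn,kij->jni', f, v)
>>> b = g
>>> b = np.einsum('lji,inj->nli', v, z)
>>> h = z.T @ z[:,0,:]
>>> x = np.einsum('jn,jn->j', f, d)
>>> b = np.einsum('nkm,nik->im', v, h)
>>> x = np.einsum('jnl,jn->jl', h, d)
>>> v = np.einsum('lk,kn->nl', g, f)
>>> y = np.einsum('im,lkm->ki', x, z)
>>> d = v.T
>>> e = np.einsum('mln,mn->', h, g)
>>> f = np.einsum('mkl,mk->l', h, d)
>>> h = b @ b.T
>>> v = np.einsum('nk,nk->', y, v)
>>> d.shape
(31, 7)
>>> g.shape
(31, 31)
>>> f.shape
(31,)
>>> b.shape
(7, 5)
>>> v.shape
()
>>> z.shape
(5, 7, 31)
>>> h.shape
(7, 7)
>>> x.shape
(31, 31)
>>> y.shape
(7, 31)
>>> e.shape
()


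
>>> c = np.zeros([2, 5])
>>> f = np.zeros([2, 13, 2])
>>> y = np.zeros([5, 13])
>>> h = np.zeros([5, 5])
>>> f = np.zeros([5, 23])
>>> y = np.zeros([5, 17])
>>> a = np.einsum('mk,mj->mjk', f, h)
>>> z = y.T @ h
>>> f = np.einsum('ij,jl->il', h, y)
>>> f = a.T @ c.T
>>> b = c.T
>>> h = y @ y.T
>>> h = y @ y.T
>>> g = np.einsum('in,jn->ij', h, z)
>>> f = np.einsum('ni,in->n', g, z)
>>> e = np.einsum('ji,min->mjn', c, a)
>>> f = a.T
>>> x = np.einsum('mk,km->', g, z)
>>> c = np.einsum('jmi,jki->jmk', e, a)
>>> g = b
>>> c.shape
(5, 2, 5)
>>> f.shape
(23, 5, 5)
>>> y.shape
(5, 17)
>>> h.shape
(5, 5)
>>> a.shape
(5, 5, 23)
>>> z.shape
(17, 5)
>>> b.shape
(5, 2)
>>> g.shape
(5, 2)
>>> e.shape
(5, 2, 23)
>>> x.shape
()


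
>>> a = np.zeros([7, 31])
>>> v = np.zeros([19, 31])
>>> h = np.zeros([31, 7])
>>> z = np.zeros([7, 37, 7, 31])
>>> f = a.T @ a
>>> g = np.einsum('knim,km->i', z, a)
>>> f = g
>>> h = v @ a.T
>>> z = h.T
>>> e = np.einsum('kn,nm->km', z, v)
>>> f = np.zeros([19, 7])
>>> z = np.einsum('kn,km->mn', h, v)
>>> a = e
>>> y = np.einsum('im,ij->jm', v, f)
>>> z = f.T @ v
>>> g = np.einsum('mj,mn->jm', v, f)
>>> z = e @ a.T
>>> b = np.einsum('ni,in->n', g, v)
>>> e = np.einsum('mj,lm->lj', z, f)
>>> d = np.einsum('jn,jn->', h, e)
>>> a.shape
(7, 31)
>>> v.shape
(19, 31)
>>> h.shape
(19, 7)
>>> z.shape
(7, 7)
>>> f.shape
(19, 7)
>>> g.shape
(31, 19)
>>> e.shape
(19, 7)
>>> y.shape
(7, 31)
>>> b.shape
(31,)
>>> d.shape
()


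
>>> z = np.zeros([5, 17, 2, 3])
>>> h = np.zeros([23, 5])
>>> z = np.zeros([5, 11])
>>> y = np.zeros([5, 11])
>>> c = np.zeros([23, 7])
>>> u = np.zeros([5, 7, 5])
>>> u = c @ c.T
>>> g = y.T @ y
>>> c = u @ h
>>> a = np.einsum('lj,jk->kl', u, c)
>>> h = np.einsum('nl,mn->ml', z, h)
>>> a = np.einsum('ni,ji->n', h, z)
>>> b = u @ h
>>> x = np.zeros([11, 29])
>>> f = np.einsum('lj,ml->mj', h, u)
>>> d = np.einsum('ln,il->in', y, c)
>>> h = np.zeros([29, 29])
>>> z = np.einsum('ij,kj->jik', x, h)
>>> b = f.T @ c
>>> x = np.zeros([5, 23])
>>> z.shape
(29, 11, 29)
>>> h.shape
(29, 29)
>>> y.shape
(5, 11)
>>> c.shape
(23, 5)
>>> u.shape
(23, 23)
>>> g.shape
(11, 11)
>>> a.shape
(23,)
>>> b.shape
(11, 5)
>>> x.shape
(5, 23)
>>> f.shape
(23, 11)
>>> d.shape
(23, 11)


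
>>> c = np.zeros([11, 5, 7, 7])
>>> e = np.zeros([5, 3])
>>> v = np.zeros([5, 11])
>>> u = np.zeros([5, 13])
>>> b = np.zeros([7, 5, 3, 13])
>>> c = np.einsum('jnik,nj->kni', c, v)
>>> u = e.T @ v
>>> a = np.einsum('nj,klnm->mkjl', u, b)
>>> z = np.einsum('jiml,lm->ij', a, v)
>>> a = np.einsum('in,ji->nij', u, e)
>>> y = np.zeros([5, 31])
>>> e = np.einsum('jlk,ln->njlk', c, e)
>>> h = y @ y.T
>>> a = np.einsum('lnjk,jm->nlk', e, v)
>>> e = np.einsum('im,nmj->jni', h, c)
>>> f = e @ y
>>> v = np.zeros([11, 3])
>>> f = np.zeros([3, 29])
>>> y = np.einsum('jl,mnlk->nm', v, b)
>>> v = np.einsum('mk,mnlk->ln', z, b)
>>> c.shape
(7, 5, 7)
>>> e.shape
(7, 7, 5)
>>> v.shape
(3, 5)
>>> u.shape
(3, 11)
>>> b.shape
(7, 5, 3, 13)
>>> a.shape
(7, 3, 7)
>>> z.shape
(7, 13)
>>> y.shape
(5, 7)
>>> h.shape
(5, 5)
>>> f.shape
(3, 29)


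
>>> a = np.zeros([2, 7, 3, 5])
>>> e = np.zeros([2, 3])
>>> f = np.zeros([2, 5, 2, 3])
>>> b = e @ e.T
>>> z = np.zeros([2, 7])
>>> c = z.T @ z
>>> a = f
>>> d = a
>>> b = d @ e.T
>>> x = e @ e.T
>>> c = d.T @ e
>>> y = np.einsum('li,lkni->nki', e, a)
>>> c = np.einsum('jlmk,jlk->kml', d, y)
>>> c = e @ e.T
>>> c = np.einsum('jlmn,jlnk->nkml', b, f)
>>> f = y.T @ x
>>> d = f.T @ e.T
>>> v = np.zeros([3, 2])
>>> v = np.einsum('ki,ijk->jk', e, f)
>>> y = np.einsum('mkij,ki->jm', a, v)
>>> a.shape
(2, 5, 2, 3)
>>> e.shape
(2, 3)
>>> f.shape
(3, 5, 2)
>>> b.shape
(2, 5, 2, 2)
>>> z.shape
(2, 7)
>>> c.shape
(2, 3, 2, 5)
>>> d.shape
(2, 5, 2)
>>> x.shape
(2, 2)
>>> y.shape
(3, 2)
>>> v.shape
(5, 2)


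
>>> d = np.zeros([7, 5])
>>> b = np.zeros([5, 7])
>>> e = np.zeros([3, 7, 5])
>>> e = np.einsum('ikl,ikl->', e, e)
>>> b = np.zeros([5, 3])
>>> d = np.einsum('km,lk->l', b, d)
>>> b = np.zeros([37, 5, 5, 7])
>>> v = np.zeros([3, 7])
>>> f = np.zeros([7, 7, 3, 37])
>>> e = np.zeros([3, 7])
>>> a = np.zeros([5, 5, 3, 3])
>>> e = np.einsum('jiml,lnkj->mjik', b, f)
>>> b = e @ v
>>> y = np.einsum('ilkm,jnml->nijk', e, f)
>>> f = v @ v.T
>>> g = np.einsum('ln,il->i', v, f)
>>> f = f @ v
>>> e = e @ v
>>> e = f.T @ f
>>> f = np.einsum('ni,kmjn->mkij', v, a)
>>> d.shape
(7,)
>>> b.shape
(5, 37, 5, 7)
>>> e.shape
(7, 7)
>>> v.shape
(3, 7)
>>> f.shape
(5, 5, 7, 3)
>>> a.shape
(5, 5, 3, 3)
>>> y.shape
(7, 5, 7, 5)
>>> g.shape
(3,)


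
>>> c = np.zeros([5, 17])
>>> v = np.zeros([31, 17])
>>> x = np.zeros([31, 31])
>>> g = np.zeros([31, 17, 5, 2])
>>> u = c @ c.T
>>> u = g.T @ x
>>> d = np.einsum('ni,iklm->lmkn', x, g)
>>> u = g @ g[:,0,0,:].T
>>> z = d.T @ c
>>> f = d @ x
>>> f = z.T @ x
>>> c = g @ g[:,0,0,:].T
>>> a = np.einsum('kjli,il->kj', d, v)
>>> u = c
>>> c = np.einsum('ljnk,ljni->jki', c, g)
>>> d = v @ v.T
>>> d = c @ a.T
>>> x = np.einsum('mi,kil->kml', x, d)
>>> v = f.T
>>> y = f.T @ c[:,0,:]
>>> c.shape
(17, 31, 2)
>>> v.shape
(31, 17, 2, 17)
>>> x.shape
(17, 31, 5)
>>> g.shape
(31, 17, 5, 2)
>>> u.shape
(31, 17, 5, 31)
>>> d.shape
(17, 31, 5)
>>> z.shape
(31, 17, 2, 17)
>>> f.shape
(17, 2, 17, 31)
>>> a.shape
(5, 2)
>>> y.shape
(31, 17, 2, 2)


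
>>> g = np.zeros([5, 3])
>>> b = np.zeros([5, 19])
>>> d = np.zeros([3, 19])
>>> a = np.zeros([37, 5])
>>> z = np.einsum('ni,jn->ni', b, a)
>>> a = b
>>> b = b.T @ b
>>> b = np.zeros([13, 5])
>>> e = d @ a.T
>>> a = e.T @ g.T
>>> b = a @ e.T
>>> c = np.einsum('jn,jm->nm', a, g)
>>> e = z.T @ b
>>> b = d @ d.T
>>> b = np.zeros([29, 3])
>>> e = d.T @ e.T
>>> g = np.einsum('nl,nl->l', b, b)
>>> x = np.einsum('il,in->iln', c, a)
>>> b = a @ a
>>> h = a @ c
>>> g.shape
(3,)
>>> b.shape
(5, 5)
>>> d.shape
(3, 19)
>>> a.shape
(5, 5)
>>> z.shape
(5, 19)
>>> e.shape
(19, 19)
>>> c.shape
(5, 3)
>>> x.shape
(5, 3, 5)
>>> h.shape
(5, 3)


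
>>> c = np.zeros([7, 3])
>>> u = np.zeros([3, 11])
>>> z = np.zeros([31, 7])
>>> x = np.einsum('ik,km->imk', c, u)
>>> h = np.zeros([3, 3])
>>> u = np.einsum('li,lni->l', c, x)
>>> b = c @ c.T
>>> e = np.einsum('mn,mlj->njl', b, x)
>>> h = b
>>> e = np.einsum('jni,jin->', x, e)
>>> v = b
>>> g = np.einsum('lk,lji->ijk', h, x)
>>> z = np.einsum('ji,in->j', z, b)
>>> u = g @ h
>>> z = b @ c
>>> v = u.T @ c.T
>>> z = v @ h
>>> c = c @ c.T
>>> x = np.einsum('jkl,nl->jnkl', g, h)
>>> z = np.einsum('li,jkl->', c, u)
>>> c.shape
(7, 7)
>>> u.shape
(3, 11, 7)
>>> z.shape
()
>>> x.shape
(3, 7, 11, 7)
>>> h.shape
(7, 7)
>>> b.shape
(7, 7)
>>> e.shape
()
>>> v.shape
(7, 11, 7)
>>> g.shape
(3, 11, 7)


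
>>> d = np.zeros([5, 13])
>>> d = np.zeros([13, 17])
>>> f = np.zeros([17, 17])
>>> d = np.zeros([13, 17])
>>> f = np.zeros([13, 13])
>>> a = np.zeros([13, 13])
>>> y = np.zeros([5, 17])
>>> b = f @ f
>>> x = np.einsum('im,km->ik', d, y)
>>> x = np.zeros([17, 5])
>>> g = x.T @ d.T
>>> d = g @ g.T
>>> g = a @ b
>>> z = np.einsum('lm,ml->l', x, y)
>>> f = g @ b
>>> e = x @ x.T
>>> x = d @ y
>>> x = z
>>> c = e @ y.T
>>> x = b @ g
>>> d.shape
(5, 5)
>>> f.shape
(13, 13)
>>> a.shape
(13, 13)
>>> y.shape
(5, 17)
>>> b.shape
(13, 13)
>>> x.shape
(13, 13)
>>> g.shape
(13, 13)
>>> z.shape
(17,)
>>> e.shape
(17, 17)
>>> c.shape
(17, 5)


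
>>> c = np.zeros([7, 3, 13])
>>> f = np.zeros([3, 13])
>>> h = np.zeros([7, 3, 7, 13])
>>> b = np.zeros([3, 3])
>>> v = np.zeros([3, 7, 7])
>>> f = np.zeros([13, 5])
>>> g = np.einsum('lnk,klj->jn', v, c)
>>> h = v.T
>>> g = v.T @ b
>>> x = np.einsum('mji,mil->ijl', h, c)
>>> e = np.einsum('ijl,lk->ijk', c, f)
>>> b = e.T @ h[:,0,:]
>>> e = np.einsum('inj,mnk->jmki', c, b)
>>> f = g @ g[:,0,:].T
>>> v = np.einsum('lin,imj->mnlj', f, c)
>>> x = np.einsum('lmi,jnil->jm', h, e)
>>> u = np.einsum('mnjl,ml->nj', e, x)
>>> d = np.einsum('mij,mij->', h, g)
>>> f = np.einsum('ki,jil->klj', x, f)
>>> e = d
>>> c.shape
(7, 3, 13)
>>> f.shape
(13, 7, 7)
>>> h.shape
(7, 7, 3)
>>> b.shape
(5, 3, 3)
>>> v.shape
(3, 7, 7, 13)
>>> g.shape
(7, 7, 3)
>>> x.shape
(13, 7)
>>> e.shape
()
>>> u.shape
(5, 3)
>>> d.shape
()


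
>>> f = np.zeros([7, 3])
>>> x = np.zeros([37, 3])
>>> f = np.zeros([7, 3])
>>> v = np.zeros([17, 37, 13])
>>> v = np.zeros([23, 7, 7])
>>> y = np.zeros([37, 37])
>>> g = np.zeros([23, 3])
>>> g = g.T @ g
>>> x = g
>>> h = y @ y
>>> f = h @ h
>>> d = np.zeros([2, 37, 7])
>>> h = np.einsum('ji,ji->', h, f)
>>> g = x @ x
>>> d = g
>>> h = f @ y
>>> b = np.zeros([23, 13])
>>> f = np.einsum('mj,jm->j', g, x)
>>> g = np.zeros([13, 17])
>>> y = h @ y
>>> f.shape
(3,)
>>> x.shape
(3, 3)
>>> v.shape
(23, 7, 7)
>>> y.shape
(37, 37)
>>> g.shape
(13, 17)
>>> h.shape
(37, 37)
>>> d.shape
(3, 3)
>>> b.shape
(23, 13)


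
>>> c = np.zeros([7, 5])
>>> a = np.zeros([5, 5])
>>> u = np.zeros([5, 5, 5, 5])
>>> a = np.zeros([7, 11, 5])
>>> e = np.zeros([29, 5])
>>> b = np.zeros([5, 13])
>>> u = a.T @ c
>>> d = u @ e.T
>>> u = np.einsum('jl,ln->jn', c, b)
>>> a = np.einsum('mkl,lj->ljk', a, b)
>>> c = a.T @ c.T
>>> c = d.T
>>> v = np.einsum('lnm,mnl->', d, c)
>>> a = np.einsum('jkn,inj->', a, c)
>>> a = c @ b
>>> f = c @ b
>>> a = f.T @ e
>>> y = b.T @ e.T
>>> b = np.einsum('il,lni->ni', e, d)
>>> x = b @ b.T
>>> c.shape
(29, 11, 5)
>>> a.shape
(13, 11, 5)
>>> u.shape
(7, 13)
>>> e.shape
(29, 5)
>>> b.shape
(11, 29)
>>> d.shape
(5, 11, 29)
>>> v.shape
()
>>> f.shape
(29, 11, 13)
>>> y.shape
(13, 29)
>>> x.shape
(11, 11)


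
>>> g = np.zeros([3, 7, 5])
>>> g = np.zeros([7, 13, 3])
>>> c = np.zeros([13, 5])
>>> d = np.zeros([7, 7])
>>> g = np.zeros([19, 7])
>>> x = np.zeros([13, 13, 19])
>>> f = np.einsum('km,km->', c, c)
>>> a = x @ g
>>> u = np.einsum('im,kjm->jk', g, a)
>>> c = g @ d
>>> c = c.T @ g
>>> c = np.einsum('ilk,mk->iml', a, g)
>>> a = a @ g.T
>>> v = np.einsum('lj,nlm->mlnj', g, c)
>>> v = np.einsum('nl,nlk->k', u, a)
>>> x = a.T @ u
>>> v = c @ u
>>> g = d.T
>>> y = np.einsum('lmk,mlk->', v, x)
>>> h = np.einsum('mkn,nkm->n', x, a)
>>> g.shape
(7, 7)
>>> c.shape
(13, 19, 13)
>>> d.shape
(7, 7)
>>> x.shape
(19, 13, 13)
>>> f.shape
()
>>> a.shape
(13, 13, 19)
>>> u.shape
(13, 13)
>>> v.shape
(13, 19, 13)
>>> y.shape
()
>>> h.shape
(13,)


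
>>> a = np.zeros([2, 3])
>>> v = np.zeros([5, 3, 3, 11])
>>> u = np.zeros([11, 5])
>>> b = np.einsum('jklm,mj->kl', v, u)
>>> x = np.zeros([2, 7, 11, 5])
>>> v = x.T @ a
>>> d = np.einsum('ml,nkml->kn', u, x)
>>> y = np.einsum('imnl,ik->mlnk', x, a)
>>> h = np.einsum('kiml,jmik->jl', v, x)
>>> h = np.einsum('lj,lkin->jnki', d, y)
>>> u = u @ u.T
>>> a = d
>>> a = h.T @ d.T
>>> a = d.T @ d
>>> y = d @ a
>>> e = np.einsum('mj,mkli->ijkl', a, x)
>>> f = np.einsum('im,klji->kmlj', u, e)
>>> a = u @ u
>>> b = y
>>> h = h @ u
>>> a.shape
(11, 11)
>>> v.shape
(5, 11, 7, 3)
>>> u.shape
(11, 11)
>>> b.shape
(7, 2)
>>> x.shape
(2, 7, 11, 5)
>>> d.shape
(7, 2)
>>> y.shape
(7, 2)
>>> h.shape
(2, 3, 5, 11)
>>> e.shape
(5, 2, 7, 11)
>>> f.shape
(5, 11, 2, 7)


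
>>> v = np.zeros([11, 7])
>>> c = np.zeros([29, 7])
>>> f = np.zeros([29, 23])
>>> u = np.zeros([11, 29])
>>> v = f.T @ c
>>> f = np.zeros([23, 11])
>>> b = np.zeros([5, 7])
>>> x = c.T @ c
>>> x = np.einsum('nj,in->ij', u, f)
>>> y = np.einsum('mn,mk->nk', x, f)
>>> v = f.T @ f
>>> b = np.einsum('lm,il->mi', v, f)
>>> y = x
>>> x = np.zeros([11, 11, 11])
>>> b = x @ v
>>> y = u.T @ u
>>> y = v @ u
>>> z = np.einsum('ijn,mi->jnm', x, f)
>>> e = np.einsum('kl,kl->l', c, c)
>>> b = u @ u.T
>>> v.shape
(11, 11)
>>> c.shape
(29, 7)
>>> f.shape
(23, 11)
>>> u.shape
(11, 29)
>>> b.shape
(11, 11)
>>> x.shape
(11, 11, 11)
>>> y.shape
(11, 29)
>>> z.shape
(11, 11, 23)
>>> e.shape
(7,)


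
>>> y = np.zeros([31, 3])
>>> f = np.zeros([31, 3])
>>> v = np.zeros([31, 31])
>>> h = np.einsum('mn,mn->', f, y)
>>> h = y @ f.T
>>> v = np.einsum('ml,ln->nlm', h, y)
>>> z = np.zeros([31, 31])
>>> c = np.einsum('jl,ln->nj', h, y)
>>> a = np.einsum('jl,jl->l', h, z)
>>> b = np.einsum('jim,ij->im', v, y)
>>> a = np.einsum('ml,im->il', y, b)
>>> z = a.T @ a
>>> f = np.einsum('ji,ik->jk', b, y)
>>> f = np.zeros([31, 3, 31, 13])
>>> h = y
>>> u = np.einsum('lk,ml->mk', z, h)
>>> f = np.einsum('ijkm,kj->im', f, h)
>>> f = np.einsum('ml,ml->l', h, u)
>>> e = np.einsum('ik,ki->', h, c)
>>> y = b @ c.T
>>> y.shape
(31, 3)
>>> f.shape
(3,)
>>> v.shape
(3, 31, 31)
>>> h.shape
(31, 3)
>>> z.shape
(3, 3)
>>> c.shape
(3, 31)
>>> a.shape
(31, 3)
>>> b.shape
(31, 31)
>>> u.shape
(31, 3)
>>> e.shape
()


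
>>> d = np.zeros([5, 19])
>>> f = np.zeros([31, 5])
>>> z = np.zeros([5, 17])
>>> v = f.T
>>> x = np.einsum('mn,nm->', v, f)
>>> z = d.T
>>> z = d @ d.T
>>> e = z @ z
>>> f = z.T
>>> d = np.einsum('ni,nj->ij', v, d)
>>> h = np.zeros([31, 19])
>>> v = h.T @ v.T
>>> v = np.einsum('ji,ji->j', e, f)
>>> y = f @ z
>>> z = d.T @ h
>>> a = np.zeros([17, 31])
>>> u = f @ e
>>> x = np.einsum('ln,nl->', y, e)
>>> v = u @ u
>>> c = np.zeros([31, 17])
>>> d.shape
(31, 19)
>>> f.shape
(5, 5)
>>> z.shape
(19, 19)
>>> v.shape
(5, 5)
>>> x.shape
()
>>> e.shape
(5, 5)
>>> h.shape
(31, 19)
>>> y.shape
(5, 5)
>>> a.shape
(17, 31)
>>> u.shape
(5, 5)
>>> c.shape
(31, 17)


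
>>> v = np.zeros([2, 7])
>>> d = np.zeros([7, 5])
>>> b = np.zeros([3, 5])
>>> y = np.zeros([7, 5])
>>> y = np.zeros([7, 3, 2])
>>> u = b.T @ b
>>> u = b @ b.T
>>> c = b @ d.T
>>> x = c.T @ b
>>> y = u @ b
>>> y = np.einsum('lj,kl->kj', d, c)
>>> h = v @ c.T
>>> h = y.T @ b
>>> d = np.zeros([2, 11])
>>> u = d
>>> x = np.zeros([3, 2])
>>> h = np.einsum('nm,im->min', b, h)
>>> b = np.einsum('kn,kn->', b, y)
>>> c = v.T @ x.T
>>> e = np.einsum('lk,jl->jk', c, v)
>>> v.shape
(2, 7)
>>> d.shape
(2, 11)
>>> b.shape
()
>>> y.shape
(3, 5)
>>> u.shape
(2, 11)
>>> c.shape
(7, 3)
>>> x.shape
(3, 2)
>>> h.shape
(5, 5, 3)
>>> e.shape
(2, 3)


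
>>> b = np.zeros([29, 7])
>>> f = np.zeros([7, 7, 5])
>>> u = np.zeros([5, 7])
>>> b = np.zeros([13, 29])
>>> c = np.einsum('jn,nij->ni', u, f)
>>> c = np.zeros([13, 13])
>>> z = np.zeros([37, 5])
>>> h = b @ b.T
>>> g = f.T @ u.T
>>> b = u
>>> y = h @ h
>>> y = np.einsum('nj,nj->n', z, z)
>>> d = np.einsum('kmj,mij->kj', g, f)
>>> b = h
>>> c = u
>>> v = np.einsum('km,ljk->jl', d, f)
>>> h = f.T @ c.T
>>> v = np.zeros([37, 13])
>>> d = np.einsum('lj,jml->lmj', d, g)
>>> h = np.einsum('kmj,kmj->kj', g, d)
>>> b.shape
(13, 13)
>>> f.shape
(7, 7, 5)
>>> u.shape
(5, 7)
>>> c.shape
(5, 7)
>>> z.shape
(37, 5)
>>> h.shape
(5, 5)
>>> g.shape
(5, 7, 5)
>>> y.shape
(37,)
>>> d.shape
(5, 7, 5)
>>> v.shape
(37, 13)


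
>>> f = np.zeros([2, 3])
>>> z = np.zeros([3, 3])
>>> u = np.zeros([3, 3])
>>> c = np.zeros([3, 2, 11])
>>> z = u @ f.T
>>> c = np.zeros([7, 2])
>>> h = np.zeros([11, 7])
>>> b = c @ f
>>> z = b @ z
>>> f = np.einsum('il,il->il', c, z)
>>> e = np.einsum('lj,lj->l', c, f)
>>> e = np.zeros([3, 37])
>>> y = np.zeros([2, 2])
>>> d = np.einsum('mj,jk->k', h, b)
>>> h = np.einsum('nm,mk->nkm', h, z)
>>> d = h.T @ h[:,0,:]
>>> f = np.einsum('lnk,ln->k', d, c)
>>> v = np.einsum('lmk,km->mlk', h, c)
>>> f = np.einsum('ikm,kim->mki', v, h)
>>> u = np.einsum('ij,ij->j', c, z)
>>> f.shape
(7, 11, 2)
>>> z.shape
(7, 2)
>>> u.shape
(2,)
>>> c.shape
(7, 2)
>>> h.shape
(11, 2, 7)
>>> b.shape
(7, 3)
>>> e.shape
(3, 37)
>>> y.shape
(2, 2)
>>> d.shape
(7, 2, 7)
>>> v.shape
(2, 11, 7)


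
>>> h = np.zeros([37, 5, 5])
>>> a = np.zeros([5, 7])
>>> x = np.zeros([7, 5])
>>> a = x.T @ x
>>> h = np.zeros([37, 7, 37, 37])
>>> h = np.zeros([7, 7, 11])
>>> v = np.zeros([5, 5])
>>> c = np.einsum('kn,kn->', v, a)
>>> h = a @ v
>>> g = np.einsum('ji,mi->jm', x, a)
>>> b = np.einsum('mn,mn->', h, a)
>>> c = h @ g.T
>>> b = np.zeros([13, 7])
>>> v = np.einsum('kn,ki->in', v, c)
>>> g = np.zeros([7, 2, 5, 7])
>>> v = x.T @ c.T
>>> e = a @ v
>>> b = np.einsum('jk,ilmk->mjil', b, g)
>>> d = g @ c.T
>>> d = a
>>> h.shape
(5, 5)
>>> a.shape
(5, 5)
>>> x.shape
(7, 5)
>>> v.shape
(5, 5)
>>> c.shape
(5, 7)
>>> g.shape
(7, 2, 5, 7)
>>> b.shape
(5, 13, 7, 2)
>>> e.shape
(5, 5)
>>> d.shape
(5, 5)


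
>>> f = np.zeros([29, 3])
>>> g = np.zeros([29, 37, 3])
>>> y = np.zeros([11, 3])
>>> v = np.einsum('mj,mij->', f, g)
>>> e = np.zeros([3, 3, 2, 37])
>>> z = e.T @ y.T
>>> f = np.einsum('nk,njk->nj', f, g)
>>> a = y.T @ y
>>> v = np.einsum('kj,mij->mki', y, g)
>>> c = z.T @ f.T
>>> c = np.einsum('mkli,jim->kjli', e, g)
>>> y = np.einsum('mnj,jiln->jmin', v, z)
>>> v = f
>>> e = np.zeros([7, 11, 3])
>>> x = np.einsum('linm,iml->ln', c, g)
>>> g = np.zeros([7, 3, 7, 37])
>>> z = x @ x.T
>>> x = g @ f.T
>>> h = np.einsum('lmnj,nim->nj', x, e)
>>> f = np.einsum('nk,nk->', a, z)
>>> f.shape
()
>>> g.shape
(7, 3, 7, 37)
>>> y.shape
(37, 29, 2, 11)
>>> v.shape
(29, 37)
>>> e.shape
(7, 11, 3)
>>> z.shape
(3, 3)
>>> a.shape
(3, 3)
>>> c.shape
(3, 29, 2, 37)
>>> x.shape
(7, 3, 7, 29)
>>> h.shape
(7, 29)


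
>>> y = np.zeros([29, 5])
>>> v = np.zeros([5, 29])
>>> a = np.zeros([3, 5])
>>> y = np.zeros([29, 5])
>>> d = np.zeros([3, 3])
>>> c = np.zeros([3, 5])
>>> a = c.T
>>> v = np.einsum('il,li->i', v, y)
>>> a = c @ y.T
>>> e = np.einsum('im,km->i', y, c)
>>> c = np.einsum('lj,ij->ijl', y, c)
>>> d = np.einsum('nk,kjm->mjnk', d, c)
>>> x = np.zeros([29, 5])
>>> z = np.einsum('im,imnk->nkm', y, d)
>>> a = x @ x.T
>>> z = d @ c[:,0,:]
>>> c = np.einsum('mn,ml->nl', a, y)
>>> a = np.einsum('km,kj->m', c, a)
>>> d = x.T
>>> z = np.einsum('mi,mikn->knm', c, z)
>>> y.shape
(29, 5)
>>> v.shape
(5,)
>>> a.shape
(5,)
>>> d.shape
(5, 29)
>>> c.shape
(29, 5)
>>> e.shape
(29,)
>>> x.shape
(29, 5)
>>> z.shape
(3, 29, 29)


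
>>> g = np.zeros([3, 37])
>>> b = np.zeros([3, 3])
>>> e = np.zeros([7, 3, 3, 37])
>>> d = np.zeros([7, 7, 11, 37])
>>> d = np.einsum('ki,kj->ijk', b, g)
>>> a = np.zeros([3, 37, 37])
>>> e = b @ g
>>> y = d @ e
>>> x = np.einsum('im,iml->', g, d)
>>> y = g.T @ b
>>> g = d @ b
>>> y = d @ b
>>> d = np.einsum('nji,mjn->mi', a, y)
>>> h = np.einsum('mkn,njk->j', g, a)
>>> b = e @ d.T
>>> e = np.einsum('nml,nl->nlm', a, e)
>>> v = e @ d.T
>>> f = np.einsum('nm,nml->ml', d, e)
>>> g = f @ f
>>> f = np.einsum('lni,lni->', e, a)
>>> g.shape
(37, 37)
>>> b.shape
(3, 3)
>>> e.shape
(3, 37, 37)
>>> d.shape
(3, 37)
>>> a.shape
(3, 37, 37)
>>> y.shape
(3, 37, 3)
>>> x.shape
()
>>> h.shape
(37,)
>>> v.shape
(3, 37, 3)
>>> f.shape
()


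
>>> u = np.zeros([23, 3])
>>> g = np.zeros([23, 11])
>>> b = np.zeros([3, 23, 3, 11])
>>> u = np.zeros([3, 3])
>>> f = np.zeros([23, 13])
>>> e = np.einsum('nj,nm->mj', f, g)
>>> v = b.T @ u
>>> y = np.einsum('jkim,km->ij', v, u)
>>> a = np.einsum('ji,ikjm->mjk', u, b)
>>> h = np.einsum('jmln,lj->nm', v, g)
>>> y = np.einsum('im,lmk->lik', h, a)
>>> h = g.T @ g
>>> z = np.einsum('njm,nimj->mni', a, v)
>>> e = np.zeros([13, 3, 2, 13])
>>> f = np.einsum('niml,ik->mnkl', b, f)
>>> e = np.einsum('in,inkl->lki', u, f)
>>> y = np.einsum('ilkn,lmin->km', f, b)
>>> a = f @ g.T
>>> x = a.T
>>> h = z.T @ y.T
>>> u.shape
(3, 3)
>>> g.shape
(23, 11)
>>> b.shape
(3, 23, 3, 11)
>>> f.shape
(3, 3, 13, 11)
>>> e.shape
(11, 13, 3)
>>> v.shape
(11, 3, 23, 3)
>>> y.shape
(13, 23)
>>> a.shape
(3, 3, 13, 23)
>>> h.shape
(3, 11, 13)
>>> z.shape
(23, 11, 3)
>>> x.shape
(23, 13, 3, 3)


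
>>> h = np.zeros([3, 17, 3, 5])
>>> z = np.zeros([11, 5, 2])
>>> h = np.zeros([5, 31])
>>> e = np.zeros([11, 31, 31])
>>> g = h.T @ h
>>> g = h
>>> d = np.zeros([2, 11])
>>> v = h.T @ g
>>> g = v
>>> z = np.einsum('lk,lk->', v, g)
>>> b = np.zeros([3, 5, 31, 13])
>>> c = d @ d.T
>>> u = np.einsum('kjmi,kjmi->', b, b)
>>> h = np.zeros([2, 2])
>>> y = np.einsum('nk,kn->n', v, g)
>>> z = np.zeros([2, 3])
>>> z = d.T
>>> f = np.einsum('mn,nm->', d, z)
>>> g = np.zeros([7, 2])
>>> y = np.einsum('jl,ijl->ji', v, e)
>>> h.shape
(2, 2)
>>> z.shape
(11, 2)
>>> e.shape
(11, 31, 31)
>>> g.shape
(7, 2)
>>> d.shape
(2, 11)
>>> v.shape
(31, 31)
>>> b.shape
(3, 5, 31, 13)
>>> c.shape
(2, 2)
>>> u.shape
()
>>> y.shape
(31, 11)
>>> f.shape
()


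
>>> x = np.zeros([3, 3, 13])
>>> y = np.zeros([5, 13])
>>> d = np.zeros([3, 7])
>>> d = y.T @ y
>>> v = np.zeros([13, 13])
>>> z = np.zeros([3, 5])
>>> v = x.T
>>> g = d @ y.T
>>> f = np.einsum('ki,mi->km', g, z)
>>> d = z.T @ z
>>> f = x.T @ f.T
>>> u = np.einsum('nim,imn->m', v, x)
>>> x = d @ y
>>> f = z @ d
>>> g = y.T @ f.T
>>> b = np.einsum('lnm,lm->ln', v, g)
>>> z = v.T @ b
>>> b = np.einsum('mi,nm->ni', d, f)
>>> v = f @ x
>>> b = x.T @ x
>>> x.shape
(5, 13)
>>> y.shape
(5, 13)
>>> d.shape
(5, 5)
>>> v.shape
(3, 13)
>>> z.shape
(3, 3, 3)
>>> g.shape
(13, 3)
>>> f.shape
(3, 5)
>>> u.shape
(3,)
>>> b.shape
(13, 13)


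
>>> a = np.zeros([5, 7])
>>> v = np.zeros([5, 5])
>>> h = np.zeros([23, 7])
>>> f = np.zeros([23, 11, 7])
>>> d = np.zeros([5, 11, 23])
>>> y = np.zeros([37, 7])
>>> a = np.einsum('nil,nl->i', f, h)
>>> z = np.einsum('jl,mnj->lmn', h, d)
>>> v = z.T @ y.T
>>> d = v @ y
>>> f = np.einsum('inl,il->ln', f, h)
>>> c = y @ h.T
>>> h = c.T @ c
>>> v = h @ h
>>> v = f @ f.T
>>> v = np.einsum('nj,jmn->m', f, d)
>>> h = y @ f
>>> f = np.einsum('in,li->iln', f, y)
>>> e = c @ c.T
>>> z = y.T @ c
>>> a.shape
(11,)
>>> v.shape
(5,)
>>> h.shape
(37, 11)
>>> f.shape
(7, 37, 11)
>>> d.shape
(11, 5, 7)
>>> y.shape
(37, 7)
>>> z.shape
(7, 23)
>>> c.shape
(37, 23)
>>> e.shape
(37, 37)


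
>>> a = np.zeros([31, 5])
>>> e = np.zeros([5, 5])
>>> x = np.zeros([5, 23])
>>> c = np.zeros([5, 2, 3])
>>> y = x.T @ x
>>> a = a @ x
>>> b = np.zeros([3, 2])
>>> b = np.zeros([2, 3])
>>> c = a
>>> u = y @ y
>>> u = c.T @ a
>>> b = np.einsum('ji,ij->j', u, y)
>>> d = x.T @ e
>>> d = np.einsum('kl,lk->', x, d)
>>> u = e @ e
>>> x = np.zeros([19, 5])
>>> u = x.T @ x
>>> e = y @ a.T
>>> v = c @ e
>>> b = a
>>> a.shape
(31, 23)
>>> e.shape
(23, 31)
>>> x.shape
(19, 5)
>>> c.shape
(31, 23)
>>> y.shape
(23, 23)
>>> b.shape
(31, 23)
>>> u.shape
(5, 5)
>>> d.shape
()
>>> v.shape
(31, 31)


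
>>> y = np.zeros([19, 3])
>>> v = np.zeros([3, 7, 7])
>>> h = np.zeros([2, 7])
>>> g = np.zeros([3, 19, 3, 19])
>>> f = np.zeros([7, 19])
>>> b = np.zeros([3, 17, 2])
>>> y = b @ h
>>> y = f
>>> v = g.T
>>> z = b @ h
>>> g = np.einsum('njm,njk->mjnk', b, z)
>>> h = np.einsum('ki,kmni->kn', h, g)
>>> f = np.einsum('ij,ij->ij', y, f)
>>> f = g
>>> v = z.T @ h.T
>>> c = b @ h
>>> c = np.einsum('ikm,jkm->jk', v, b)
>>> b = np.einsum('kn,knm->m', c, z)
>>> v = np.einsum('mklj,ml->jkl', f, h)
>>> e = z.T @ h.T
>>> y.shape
(7, 19)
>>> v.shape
(7, 17, 3)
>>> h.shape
(2, 3)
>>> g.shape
(2, 17, 3, 7)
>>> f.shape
(2, 17, 3, 7)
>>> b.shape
(7,)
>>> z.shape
(3, 17, 7)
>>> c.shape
(3, 17)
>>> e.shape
(7, 17, 2)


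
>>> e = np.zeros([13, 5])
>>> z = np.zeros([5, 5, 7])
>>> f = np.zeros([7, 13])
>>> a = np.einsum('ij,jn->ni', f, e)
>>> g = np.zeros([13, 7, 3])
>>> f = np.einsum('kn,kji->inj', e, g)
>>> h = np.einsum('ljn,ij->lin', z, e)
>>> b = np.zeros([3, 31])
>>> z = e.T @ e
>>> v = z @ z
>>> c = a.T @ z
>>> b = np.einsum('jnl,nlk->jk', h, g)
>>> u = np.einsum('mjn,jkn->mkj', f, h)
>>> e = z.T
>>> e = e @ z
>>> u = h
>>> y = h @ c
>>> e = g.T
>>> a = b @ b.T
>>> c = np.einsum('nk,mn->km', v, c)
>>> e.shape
(3, 7, 13)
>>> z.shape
(5, 5)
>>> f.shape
(3, 5, 7)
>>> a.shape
(5, 5)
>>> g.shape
(13, 7, 3)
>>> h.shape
(5, 13, 7)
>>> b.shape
(5, 3)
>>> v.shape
(5, 5)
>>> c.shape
(5, 7)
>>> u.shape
(5, 13, 7)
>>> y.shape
(5, 13, 5)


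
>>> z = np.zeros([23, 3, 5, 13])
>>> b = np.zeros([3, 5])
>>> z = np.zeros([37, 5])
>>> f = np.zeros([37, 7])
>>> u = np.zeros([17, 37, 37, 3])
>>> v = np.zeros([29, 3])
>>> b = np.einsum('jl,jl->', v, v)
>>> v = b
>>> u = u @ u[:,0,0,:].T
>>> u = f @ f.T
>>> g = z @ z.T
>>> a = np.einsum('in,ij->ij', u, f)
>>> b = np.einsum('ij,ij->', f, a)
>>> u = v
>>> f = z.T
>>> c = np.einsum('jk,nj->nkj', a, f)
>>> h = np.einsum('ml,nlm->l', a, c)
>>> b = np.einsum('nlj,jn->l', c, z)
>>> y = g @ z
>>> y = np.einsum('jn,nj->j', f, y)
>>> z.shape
(37, 5)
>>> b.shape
(7,)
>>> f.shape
(5, 37)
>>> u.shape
()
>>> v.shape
()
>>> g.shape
(37, 37)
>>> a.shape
(37, 7)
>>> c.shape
(5, 7, 37)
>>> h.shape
(7,)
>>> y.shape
(5,)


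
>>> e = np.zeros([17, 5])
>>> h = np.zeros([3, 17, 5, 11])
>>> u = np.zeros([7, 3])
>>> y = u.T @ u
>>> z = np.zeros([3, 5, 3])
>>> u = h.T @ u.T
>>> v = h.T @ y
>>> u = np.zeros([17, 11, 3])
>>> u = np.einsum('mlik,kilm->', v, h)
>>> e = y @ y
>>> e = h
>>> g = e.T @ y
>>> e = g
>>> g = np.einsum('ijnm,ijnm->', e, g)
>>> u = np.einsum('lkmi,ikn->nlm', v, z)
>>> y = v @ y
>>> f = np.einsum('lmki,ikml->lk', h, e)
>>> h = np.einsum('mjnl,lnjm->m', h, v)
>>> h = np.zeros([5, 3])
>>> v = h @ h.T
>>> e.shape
(11, 5, 17, 3)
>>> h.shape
(5, 3)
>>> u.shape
(3, 11, 17)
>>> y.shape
(11, 5, 17, 3)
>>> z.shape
(3, 5, 3)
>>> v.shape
(5, 5)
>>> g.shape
()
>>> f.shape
(3, 5)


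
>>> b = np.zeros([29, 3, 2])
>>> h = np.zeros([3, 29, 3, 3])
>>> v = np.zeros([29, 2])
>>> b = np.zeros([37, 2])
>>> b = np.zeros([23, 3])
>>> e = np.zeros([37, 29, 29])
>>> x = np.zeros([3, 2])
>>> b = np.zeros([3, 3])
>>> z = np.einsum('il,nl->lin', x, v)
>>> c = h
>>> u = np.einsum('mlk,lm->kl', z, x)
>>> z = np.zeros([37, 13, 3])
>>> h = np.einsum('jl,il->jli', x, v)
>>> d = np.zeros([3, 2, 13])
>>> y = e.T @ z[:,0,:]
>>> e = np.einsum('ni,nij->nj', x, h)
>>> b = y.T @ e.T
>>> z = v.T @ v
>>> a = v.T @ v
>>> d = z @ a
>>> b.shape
(3, 29, 3)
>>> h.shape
(3, 2, 29)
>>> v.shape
(29, 2)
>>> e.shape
(3, 29)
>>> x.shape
(3, 2)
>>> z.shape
(2, 2)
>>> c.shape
(3, 29, 3, 3)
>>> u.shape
(29, 3)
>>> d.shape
(2, 2)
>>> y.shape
(29, 29, 3)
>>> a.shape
(2, 2)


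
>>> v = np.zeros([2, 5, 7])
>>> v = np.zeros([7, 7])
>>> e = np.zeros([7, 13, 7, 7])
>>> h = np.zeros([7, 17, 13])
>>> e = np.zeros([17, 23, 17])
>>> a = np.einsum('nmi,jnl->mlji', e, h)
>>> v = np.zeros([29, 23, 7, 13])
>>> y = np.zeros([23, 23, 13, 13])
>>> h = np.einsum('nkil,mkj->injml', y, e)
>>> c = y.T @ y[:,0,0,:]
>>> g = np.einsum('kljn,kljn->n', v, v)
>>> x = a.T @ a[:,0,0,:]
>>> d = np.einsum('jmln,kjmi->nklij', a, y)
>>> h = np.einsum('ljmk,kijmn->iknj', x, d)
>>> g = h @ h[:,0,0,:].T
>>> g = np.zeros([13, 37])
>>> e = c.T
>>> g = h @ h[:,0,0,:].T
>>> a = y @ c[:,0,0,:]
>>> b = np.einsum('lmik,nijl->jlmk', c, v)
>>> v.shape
(29, 23, 7, 13)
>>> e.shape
(13, 23, 13, 13)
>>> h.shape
(23, 17, 23, 7)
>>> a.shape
(23, 23, 13, 13)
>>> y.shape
(23, 23, 13, 13)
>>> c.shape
(13, 13, 23, 13)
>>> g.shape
(23, 17, 23, 23)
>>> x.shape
(17, 7, 13, 17)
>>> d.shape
(17, 23, 7, 13, 23)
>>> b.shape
(7, 13, 13, 13)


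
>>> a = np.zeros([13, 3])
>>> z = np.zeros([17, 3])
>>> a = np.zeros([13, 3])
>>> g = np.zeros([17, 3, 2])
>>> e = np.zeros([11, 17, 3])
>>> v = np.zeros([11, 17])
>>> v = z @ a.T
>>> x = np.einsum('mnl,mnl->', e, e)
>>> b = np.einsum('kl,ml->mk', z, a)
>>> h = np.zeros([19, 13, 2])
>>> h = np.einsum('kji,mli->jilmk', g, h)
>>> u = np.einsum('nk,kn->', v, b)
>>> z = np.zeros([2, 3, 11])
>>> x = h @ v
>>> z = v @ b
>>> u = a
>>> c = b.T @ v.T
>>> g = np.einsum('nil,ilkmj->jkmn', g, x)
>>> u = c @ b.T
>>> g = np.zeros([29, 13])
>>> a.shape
(13, 3)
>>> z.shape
(17, 17)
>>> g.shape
(29, 13)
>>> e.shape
(11, 17, 3)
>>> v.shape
(17, 13)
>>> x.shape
(3, 2, 13, 19, 13)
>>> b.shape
(13, 17)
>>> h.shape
(3, 2, 13, 19, 17)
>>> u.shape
(17, 13)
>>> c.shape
(17, 17)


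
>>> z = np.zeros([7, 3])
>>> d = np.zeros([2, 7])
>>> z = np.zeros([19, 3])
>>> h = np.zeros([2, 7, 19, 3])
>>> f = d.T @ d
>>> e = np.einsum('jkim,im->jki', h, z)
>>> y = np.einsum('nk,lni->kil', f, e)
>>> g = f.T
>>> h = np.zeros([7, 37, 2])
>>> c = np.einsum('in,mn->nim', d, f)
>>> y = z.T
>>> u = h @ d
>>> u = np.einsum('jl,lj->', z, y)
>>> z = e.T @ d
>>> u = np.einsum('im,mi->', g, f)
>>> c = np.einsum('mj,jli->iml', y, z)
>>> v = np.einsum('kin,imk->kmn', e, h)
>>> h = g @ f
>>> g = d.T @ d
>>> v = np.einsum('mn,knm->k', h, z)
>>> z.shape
(19, 7, 7)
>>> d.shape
(2, 7)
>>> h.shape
(7, 7)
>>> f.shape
(7, 7)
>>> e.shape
(2, 7, 19)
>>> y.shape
(3, 19)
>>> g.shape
(7, 7)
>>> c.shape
(7, 3, 7)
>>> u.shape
()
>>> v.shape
(19,)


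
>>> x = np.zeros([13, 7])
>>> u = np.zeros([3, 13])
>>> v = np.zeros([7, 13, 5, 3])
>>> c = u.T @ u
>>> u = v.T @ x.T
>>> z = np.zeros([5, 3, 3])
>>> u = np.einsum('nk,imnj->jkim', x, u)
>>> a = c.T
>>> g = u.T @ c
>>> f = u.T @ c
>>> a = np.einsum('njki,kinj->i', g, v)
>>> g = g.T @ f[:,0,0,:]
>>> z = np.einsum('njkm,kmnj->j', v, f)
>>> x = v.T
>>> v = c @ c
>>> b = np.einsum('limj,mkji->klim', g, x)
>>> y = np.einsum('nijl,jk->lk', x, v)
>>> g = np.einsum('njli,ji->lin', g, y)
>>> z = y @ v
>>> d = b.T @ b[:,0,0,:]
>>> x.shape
(3, 5, 13, 7)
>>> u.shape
(13, 7, 3, 5)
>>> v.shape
(13, 13)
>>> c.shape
(13, 13)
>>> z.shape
(7, 13)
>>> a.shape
(13,)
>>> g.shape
(3, 13, 13)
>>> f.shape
(5, 3, 7, 13)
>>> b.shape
(5, 13, 7, 3)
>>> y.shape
(7, 13)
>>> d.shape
(3, 7, 13, 3)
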